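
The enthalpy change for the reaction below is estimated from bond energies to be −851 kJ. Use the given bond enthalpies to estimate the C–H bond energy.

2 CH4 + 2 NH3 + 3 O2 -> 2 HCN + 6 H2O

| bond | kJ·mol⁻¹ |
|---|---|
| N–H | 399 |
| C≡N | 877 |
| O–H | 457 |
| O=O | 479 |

D(C–H) ≈ 426 kJ/mol

Let D be the C–H bond energy.
Σ(broken) = 8×D + 6×399 + 3×479 = 3831 + 8D
Σ(formed) = 2×877 + 2×D + 12×457 = 7238 + 2D
ΔH = Σ(broken) − Σ(formed) = (3831 + 8D) − (7238 + 2D) = −3407 + 6D
Setting this equal to −851 kJ gives 6D = 2556, so D = 426 kJ/mol.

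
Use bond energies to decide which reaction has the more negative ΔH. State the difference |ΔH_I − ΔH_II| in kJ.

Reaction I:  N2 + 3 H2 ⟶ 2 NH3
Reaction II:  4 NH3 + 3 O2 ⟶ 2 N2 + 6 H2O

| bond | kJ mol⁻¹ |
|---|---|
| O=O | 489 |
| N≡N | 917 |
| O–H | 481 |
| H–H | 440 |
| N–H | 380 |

Reaction I:
  Bonds broken (reactants):
    H–H: 3 × 440 = 1320
    N≡N: 1 × 917 = 917
    Σ(broken) = 2237 kJ
  Bonds formed (products):
    N–H: 6 × 380 = 2280
    Σ(formed) = 2280 kJ
  ΔH_I = 2237 − 2280 = −43 kJ
Reaction II:
  Bonds broken (reactants):
    N–H: 12 × 380 = 4560
    O=O: 3 × 489 = 1467
    Σ(broken) = 6027 kJ
  Bonds formed (products):
    N≡N: 2 × 917 = 1834
    O–H: 12 × 481 = 5772
    Σ(formed) = 7606 kJ
  ΔH_II = 6027 − 7606 = −1579 kJ
ΔH_I − ΔH_II = +1536 kJ, so reaction II has the more negative ΔH; |ΔH_I − ΔH_II| = 1536 kJ.

Reaction II, by 1536 kJ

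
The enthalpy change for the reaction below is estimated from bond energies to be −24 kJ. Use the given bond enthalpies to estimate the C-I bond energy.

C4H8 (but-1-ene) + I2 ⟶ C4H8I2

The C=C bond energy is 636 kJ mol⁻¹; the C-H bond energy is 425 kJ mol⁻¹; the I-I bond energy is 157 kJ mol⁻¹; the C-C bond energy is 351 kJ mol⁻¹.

Let D be the C-I bond energy.
Σ(broken) = 2×351 + 8×425 + 1×636 + 1×157 = 4895
Σ(formed) = 3×351 + 8×425 + 2×D = 4453 + 2D
ΔH = Σ(broken) − Σ(formed) = (4895) − (4453 + 2D) = +442 − 2D
Setting this equal to −24 kJ gives 2D = 466, so D = 233 kJ/mol.

D(C-I) ≈ 233 kJ/mol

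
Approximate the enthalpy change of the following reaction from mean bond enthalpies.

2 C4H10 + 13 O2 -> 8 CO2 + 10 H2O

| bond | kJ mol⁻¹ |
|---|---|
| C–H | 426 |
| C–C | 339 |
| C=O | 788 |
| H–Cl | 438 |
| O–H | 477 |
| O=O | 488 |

ΔH ≈ −5250 kJ

Bonds broken (reactants):
  C–C: 6 × 339 = 2034
  C–H: 20 × 426 = 8520
  O=O: 13 × 488 = 6344
  Σ(broken) = 16898 kJ
Bonds formed (products):
  C=O: 16 × 788 = 12608
  O–H: 20 × 477 = 9540
  Σ(formed) = 22148 kJ
ΔH = Σ(broken) − Σ(formed) = 16898 − 22148 = −5250 kJ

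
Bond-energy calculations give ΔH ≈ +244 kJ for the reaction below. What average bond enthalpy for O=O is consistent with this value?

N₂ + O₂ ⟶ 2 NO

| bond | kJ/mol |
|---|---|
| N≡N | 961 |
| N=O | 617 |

D(O=O) ≈ 517 kJ/mol

Let D be the O=O bond energy.
Σ(broken) = 1×961 + 1×D = 961 + D
Σ(formed) = 2×617 = 1234
ΔH = Σ(broken) − Σ(formed) = (961 + D) − (1234) = −273 + D
Setting this equal to +244 kJ gives D = 517 kJ/mol.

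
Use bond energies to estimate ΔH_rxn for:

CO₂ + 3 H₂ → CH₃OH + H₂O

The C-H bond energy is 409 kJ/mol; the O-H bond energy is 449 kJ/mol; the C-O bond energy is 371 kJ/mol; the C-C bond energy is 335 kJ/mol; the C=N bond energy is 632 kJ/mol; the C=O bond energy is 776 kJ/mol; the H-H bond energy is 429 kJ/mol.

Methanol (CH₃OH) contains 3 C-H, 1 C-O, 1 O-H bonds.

ΔH ≈ −106 kJ

Bonds broken (reactants):
  C=O: 2 × 776 = 1552
  H-H: 3 × 429 = 1287
  Σ(broken) = 2839 kJ
Bonds formed (products):
  C-H: 3 × 409 = 1227
  C-O: 1 × 371 = 371
  O-H: 3 × 449 = 1347
  Σ(formed) = 2945 kJ
ΔH = Σ(broken) − Σ(formed) = 2839 − 2945 = −106 kJ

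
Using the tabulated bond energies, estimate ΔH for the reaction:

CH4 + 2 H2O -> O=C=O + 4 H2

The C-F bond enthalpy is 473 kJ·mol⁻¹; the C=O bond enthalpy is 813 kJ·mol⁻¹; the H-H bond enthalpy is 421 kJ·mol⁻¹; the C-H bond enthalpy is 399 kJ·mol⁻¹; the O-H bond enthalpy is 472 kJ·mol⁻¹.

Bonds broken (reactants):
  C-H: 4 × 399 = 1596
  O-H: 4 × 472 = 1888
  Σ(broken) = 3484 kJ
Bonds formed (products):
  C=O: 2 × 813 = 1626
  H-H: 4 × 421 = 1684
  Σ(formed) = 3310 kJ
ΔH = Σ(broken) − Σ(formed) = 3484 − 3310 = +174 kJ

ΔH ≈ +174 kJ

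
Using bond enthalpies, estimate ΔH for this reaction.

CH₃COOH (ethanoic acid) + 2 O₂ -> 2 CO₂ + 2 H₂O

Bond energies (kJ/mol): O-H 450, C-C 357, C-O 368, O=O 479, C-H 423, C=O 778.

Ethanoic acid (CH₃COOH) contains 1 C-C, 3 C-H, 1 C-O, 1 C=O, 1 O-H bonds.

Bonds broken (reactants):
  C-C: 1 × 357 = 357
  C-H: 3 × 423 = 1269
  C-O: 1 × 368 = 368
  C=O: 1 × 778 = 778
  O-H: 1 × 450 = 450
  O=O: 2 × 479 = 958
  Σ(broken) = 4180 kJ
Bonds formed (products):
  C=O: 4 × 778 = 3112
  O-H: 4 × 450 = 1800
  Σ(formed) = 4912 kJ
ΔH = Σ(broken) − Σ(formed) = 4180 − 4912 = −732 kJ

ΔH ≈ −732 kJ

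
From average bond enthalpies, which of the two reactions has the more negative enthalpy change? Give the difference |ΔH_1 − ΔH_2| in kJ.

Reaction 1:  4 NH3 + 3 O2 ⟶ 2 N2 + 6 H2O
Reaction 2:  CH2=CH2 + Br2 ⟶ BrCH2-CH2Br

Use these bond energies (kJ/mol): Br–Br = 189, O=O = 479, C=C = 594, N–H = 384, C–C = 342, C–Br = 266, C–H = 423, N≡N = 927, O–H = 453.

Reaction 1:
  Bonds broken (reactants):
    N–H: 12 × 384 = 4608
    O=O: 3 × 479 = 1437
    Σ(broken) = 6045 kJ
  Bonds formed (products):
    N≡N: 2 × 927 = 1854
    O–H: 12 × 453 = 5436
    Σ(formed) = 7290 kJ
  ΔH_1 = 6045 − 7290 = −1245 kJ
Reaction 2:
  Bonds broken (reactants):
    Br–Br: 1 × 189 = 189
    C–H: 4 × 423 = 1692
    C=C: 1 × 594 = 594
    Σ(broken) = 2475 kJ
  Bonds formed (products):
    C–Br: 2 × 266 = 532
    C–C: 1 × 342 = 342
    C–H: 4 × 423 = 1692
    Σ(formed) = 2566 kJ
  ΔH_2 = 2475 − 2566 = −91 kJ
ΔH_1 − ΔH_2 = −1154 kJ, so reaction 1 has the more negative ΔH; |ΔH_1 − ΔH_2| = 1154 kJ.

Reaction 1, by 1154 kJ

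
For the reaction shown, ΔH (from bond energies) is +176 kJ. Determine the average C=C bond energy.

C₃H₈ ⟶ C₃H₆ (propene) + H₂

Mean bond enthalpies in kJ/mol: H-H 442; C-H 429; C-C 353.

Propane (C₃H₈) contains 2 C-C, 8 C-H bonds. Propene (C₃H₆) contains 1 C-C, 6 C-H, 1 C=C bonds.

Let D be the C=C bond energy.
Σ(broken) = 2×353 + 8×429 = 4138
Σ(formed) = 1×353 + 6×429 + 1×D + 1×442 = 3369 + D
ΔH = Σ(broken) − Σ(formed) = (4138) − (3369 + D) = +769 − D
Setting this equal to +176 kJ gives D = 593 kJ/mol.

D(C=C) ≈ 593 kJ/mol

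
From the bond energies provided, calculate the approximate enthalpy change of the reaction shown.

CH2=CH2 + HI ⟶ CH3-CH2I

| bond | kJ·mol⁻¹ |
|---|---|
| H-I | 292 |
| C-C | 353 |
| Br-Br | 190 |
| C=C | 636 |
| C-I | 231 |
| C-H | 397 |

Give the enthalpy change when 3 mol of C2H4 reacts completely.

ΔH = −159 kJ

Bonds broken (reactants):
  C-H: 4 × 397 = 1588
  C=C: 1 × 636 = 636
  H-I: 1 × 292 = 292
  Σ(broken) = 2516 kJ
Bonds formed (products):
  C-C: 1 × 353 = 353
  C-H: 5 × 397 = 1985
  C-I: 1 × 231 = 231
  Σ(formed) = 2569 kJ
ΔH = Σ(broken) − Σ(formed) = 2516 − 2569 = −53 kJ
For 3× the reaction as written: 3 × (−53) = −159 kJ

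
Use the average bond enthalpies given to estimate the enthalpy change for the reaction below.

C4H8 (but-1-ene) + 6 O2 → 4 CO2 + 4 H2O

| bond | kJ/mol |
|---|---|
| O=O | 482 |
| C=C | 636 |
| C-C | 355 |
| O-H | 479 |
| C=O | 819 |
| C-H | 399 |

ΔH ≈ −2954 kJ

Bonds broken (reactants):
  C-C: 2 × 355 = 710
  C-H: 8 × 399 = 3192
  C=C: 1 × 636 = 636
  O=O: 6 × 482 = 2892
  Σ(broken) = 7430 kJ
Bonds formed (products):
  C=O: 8 × 819 = 6552
  O-H: 8 × 479 = 3832
  Σ(formed) = 10384 kJ
ΔH = Σ(broken) − Σ(formed) = 7430 − 10384 = −2954 kJ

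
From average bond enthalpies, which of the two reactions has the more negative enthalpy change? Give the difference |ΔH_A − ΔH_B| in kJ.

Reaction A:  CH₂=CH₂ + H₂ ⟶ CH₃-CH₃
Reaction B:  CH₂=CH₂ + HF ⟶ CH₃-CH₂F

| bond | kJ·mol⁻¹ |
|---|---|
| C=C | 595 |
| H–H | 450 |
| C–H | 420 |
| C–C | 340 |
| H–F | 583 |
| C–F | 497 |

Reaction A, by 56 kJ

Reaction A:
  Bonds broken (reactants):
    C–H: 4 × 420 = 1680
    C=C: 1 × 595 = 595
    H–H: 1 × 450 = 450
    Σ(broken) = 2725 kJ
  Bonds formed (products):
    C–C: 1 × 340 = 340
    C–H: 6 × 420 = 2520
    Σ(formed) = 2860 kJ
  ΔH_A = 2725 − 2860 = −135 kJ
Reaction B:
  Bonds broken (reactants):
    C–H: 4 × 420 = 1680
    C=C: 1 × 595 = 595
    H–F: 1 × 583 = 583
    Σ(broken) = 2858 kJ
  Bonds formed (products):
    C–C: 1 × 340 = 340
    C–F: 1 × 497 = 497
    C–H: 5 × 420 = 2100
    Σ(formed) = 2937 kJ
  ΔH_B = 2858 − 2937 = −79 kJ
ΔH_A − ΔH_B = −56 kJ, so reaction A has the more negative ΔH; |ΔH_A − ΔH_B| = 56 kJ.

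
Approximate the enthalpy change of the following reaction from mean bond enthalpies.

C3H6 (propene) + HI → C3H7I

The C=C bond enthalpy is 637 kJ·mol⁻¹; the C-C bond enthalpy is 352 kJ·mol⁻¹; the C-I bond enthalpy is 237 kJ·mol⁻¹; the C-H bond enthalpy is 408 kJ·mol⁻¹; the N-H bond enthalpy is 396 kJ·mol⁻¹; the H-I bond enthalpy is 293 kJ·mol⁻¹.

Bonds broken (reactants):
  C-C: 1 × 352 = 352
  C-H: 6 × 408 = 2448
  C=C: 1 × 637 = 637
  H-I: 1 × 293 = 293
  Σ(broken) = 3730 kJ
Bonds formed (products):
  C-C: 2 × 352 = 704
  C-H: 7 × 408 = 2856
  C-I: 1 × 237 = 237
  Σ(formed) = 3797 kJ
ΔH = Σ(broken) − Σ(formed) = 3730 − 3797 = −67 kJ

ΔH ≈ −67 kJ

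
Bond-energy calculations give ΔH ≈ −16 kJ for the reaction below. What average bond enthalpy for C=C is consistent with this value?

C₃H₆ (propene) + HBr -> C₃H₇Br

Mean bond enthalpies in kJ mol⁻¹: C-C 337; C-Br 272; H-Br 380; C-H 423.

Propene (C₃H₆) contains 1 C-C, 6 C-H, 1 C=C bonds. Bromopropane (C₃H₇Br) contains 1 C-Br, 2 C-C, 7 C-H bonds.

D(C=C) ≈ 636 kJ/mol

Let D be the C=C bond energy.
Σ(broken) = 1×337 + 6×423 + 1×D + 1×380 = 3255 + D
Σ(formed) = 1×272 + 2×337 + 7×423 = 3907
ΔH = Σ(broken) − Σ(formed) = (3255 + D) − (3907) = −652 + D
Setting this equal to −16 kJ gives D = 636 kJ/mol.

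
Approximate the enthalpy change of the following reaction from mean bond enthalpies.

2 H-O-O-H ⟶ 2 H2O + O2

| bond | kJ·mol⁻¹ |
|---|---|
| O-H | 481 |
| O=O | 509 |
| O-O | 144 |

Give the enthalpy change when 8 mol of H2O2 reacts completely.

ΔH = −884 kJ

Bonds broken (reactants):
  O-H: 4 × 481 = 1924
  O-O: 2 × 144 = 288
  Σ(broken) = 2212 kJ
Bonds formed (products):
  O-H: 4 × 481 = 1924
  O=O: 1 × 509 = 509
  Σ(formed) = 2433 kJ
ΔH = Σ(broken) − Σ(formed) = 2212 − 2433 = −221 kJ
For 4× the reaction as written: 4 × (−221) = −884 kJ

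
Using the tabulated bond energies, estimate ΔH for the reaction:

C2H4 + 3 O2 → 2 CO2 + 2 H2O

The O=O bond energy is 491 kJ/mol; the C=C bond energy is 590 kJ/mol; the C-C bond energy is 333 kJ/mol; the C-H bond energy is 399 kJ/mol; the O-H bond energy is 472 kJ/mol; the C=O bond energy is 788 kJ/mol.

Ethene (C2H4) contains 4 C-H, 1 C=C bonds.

Bonds broken (reactants):
  C-H: 4 × 399 = 1596
  C=C: 1 × 590 = 590
  O=O: 3 × 491 = 1473
  Σ(broken) = 3659 kJ
Bonds formed (products):
  C=O: 4 × 788 = 3152
  O-H: 4 × 472 = 1888
  Σ(formed) = 5040 kJ
ΔH = Σ(broken) − Σ(formed) = 3659 − 5040 = −1381 kJ

ΔH ≈ −1381 kJ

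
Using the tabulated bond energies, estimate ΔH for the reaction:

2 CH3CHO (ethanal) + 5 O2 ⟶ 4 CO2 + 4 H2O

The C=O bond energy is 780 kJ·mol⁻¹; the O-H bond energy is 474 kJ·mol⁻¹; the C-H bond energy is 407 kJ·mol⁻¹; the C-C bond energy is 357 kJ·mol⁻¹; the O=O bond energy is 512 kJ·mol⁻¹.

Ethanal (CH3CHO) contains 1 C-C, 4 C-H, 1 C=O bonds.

Bonds broken (reactants):
  C-C: 2 × 357 = 714
  C-H: 8 × 407 = 3256
  C=O: 2 × 780 = 1560
  O=O: 5 × 512 = 2560
  Σ(broken) = 8090 kJ
Bonds formed (products):
  C=O: 8 × 780 = 6240
  O-H: 8 × 474 = 3792
  Σ(formed) = 10032 kJ
ΔH = Σ(broken) − Σ(formed) = 8090 − 10032 = −1942 kJ

ΔH ≈ −1942 kJ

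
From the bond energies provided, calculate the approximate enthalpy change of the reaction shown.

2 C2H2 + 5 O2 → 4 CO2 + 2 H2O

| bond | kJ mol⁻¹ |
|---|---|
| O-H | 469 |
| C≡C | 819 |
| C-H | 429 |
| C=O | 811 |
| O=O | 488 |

Bonds broken (reactants):
  C≡C: 2 × 819 = 1638
  C-H: 4 × 429 = 1716
  O=O: 5 × 488 = 2440
  Σ(broken) = 5794 kJ
Bonds formed (products):
  C=O: 8 × 811 = 6488
  O-H: 4 × 469 = 1876
  Σ(formed) = 8364 kJ
ΔH = Σ(broken) − Σ(formed) = 5794 − 8364 = −2570 kJ

ΔH ≈ −2570 kJ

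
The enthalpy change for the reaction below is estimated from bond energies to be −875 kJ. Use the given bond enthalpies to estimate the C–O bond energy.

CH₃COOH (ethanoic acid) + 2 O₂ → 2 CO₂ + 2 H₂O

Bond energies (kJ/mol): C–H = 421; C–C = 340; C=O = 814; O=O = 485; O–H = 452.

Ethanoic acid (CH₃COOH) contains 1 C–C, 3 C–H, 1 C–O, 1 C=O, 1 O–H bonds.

Let D be the C–O bond energy.
Σ(broken) = 1×340 + 3×421 + 1×D + 1×814 + 1×452 + 2×485 = 3839 + D
Σ(formed) = 4×814 + 4×452 = 5064
ΔH = Σ(broken) − Σ(formed) = (3839 + D) − (5064) = −1225 + D
Setting this equal to −875 kJ gives D = 350 kJ/mol.

D(C–O) ≈ 350 kJ/mol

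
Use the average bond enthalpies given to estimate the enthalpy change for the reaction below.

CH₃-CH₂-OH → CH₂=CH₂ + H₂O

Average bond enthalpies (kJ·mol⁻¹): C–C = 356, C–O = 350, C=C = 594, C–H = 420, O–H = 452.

ΔH ≈ +80 kJ

Bonds broken (reactants):
  C–C: 1 × 356 = 356
  C–H: 5 × 420 = 2100
  C–O: 1 × 350 = 350
  O–H: 1 × 452 = 452
  Σ(broken) = 3258 kJ
Bonds formed (products):
  C–H: 4 × 420 = 1680
  C=C: 1 × 594 = 594
  O–H: 2 × 452 = 904
  Σ(formed) = 3178 kJ
ΔH = Σ(broken) − Σ(formed) = 3258 − 3178 = +80 kJ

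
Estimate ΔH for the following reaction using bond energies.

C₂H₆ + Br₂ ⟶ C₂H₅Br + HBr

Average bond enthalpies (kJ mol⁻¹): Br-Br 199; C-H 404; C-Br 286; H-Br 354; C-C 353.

ΔH ≈ −37 kJ

Bonds broken (reactants):
  Br-Br: 1 × 199 = 199
  C-C: 1 × 353 = 353
  C-H: 6 × 404 = 2424
  Σ(broken) = 2976 kJ
Bonds formed (products):
  C-Br: 1 × 286 = 286
  C-C: 1 × 353 = 353
  C-H: 5 × 404 = 2020
  H-Br: 1 × 354 = 354
  Σ(formed) = 3013 kJ
ΔH = Σ(broken) − Σ(formed) = 2976 − 3013 = −37 kJ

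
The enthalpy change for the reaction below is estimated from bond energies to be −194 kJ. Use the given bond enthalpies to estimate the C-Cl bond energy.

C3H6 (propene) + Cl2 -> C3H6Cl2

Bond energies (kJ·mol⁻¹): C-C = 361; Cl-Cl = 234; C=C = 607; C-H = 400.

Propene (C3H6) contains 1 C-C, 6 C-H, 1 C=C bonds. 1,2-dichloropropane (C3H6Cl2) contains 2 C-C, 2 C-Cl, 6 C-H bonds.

D(C-Cl) ≈ 337 kJ/mol

Let D be the C-Cl bond energy.
Σ(broken) = 1×361 + 6×400 + 1×607 + 1×234 = 3602
Σ(formed) = 2×361 + 2×D + 6×400 = 3122 + 2D
ΔH = Σ(broken) − Σ(formed) = (3602) − (3122 + 2D) = +480 − 2D
Setting this equal to −194 kJ gives 2D = 674, so D = 337 kJ/mol.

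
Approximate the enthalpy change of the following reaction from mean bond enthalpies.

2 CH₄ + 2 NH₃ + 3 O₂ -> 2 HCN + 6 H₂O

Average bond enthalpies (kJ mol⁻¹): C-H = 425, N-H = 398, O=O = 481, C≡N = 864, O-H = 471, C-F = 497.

Bonds broken (reactants):
  C-H: 8 × 425 = 3400
  N-H: 6 × 398 = 2388
  O=O: 3 × 481 = 1443
  Σ(broken) = 7231 kJ
Bonds formed (products):
  C≡N: 2 × 864 = 1728
  C-H: 2 × 425 = 850
  O-H: 12 × 471 = 5652
  Σ(formed) = 8230 kJ
ΔH = Σ(broken) − Σ(formed) = 7231 − 8230 = −999 kJ

ΔH ≈ −999 kJ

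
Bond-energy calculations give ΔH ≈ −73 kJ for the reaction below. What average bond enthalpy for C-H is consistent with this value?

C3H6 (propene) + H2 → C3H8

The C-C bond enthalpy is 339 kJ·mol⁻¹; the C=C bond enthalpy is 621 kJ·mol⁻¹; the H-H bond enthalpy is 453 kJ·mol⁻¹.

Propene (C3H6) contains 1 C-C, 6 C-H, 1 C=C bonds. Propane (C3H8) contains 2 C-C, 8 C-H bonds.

D(C-H) ≈ 404 kJ/mol

Let D be the C-H bond energy.
Σ(broken) = 1×339 + 6×D + 1×621 + 1×453 = 1413 + 6D
Σ(formed) = 2×339 + 8×D = 678 + 8D
ΔH = Σ(broken) − Σ(formed) = (1413 + 6D) − (678 + 8D) = +735 − 2D
Setting this equal to −73 kJ gives 2D = 808, so D = 404 kJ/mol.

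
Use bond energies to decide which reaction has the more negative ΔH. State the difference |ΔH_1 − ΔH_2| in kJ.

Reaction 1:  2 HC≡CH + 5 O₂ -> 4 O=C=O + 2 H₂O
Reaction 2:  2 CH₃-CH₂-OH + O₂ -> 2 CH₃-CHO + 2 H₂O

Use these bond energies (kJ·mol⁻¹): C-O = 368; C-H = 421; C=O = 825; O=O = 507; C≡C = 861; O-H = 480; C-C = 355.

Reaction 1:
  Bonds broken (reactants):
    C≡C: 2 × 861 = 1722
    C-H: 4 × 421 = 1684
    O=O: 5 × 507 = 2535
    Σ(broken) = 5941 kJ
  Bonds formed (products):
    C=O: 8 × 825 = 6600
    O-H: 4 × 480 = 1920
    Σ(formed) = 8520 kJ
  ΔH_1 = 5941 − 8520 = −2579 kJ
Reaction 2:
  Bonds broken (reactants):
    C-C: 2 × 355 = 710
    C-H: 10 × 421 = 4210
    C-O: 2 × 368 = 736
    O-H: 2 × 480 = 960
    O=O: 1 × 507 = 507
    Σ(broken) = 7123 kJ
  Bonds formed (products):
    C-C: 2 × 355 = 710
    C-H: 8 × 421 = 3368
    C=O: 2 × 825 = 1650
    O-H: 4 × 480 = 1920
    Σ(formed) = 7648 kJ
  ΔH_2 = 7123 − 7648 = −525 kJ
ΔH_1 − ΔH_2 = −2054 kJ, so reaction 1 has the more negative ΔH; |ΔH_1 − ΔH_2| = 2054 kJ.

Reaction 1, by 2054 kJ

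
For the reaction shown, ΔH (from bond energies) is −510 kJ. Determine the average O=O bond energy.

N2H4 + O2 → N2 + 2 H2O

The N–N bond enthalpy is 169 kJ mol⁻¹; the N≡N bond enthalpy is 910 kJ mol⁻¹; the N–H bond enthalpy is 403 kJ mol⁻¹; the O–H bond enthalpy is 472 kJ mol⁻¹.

Let D be the O=O bond energy.
Σ(broken) = 4×403 + 1×169 + 1×D = 1781 + D
Σ(formed) = 1×910 + 4×472 = 2798
ΔH = Σ(broken) − Σ(formed) = (1781 + D) − (2798) = −1017 + D
Setting this equal to −510 kJ gives D = 507 kJ/mol.

D(O=O) ≈ 507 kJ/mol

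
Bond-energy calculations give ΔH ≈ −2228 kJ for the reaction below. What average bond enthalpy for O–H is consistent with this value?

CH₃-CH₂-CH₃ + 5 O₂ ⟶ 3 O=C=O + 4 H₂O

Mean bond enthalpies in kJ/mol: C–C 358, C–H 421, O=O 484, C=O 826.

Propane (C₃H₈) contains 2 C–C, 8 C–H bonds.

Let D be the O–H bond energy.
Σ(broken) = 2×358 + 8×421 + 5×484 = 6504
Σ(formed) = 6×826 + 8×D = 4956 + 8D
ΔH = Σ(broken) − Σ(formed) = (6504) − (4956 + 8D) = +1548 − 8D
Setting this equal to −2228 kJ gives 8D = 3776, so D = 472 kJ/mol.

D(O–H) ≈ 472 kJ/mol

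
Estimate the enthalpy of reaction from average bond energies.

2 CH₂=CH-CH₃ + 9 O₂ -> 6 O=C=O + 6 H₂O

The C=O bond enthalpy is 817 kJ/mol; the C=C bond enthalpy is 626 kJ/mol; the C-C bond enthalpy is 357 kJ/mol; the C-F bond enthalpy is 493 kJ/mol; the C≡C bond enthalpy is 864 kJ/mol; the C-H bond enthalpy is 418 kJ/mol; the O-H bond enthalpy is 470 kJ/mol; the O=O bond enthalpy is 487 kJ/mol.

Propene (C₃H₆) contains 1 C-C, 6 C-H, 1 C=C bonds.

Bonds broken (reactants):
  C-C: 2 × 357 = 714
  C-H: 12 × 418 = 5016
  C=C: 2 × 626 = 1252
  O=O: 9 × 487 = 4383
  Σ(broken) = 11365 kJ
Bonds formed (products):
  C=O: 12 × 817 = 9804
  O-H: 12 × 470 = 5640
  Σ(formed) = 15444 kJ
ΔH = Σ(broken) − Σ(formed) = 11365 − 15444 = −4079 kJ

ΔH ≈ −4079 kJ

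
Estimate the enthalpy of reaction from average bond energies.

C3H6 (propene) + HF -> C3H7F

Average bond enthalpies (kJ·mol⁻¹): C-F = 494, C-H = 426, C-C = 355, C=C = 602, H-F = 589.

ΔH ≈ −84 kJ

Bonds broken (reactants):
  C-C: 1 × 355 = 355
  C-H: 6 × 426 = 2556
  C=C: 1 × 602 = 602
  H-F: 1 × 589 = 589
  Σ(broken) = 4102 kJ
Bonds formed (products):
  C-C: 2 × 355 = 710
  C-F: 1 × 494 = 494
  C-H: 7 × 426 = 2982
  Σ(formed) = 4186 kJ
ΔH = Σ(broken) − Σ(formed) = 4102 − 4186 = −84 kJ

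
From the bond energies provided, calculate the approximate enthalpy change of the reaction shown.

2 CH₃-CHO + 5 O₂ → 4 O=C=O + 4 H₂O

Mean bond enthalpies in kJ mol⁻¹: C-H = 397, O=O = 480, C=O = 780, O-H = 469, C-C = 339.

Bonds broken (reactants):
  C-C: 2 × 339 = 678
  C-H: 8 × 397 = 3176
  C=O: 2 × 780 = 1560
  O=O: 5 × 480 = 2400
  Σ(broken) = 7814 kJ
Bonds formed (products):
  C=O: 8 × 780 = 6240
  O-H: 8 × 469 = 3752
  Σ(formed) = 9992 kJ
ΔH = Σ(broken) − Σ(formed) = 7814 − 9992 = −2178 kJ

ΔH ≈ −2178 kJ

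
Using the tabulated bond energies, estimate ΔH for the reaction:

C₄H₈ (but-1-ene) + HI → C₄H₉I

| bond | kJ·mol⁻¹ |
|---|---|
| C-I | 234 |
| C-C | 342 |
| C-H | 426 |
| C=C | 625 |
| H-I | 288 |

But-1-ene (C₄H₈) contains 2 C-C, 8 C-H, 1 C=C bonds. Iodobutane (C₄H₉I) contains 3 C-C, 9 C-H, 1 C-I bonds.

Bonds broken (reactants):
  C-C: 2 × 342 = 684
  C-H: 8 × 426 = 3408
  C=C: 1 × 625 = 625
  H-I: 1 × 288 = 288
  Σ(broken) = 5005 kJ
Bonds formed (products):
  C-C: 3 × 342 = 1026
  C-H: 9 × 426 = 3834
  C-I: 1 × 234 = 234
  Σ(formed) = 5094 kJ
ΔH = Σ(broken) − Σ(formed) = 5005 − 5094 = −89 kJ

ΔH ≈ −89 kJ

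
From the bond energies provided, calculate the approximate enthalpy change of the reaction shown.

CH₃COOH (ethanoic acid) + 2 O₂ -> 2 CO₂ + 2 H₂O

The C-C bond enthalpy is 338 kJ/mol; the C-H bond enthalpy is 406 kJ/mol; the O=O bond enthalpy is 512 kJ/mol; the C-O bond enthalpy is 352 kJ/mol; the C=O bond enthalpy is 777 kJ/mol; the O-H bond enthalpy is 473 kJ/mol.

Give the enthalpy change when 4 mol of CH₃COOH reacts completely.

Bonds broken (reactants):
  C-C: 1 × 338 = 338
  C-H: 3 × 406 = 1218
  C-O: 1 × 352 = 352
  C=O: 1 × 777 = 777
  O-H: 1 × 473 = 473
  O=O: 2 × 512 = 1024
  Σ(broken) = 4182 kJ
Bonds formed (products):
  C=O: 4 × 777 = 3108
  O-H: 4 × 473 = 1892
  Σ(formed) = 5000 kJ
ΔH = Σ(broken) − Σ(formed) = 4182 − 5000 = −818 kJ
For 4× the reaction as written: 4 × (−818) = −3272 kJ

ΔH = −3272 kJ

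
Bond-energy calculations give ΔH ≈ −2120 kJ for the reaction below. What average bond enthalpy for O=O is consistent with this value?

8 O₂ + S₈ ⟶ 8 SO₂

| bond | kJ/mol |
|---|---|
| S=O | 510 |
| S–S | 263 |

Let D be the O=O bond energy.
Σ(broken) = 8×D + 8×263 = 2104 + 8D
Σ(formed) = 16×510 = 8160
ΔH = Σ(broken) − Σ(formed) = (2104 + 8D) − (8160) = −6056 + 8D
Setting this equal to −2120 kJ gives 8D = 3936, so D = 492 kJ/mol.

D(O=O) ≈ 492 kJ/mol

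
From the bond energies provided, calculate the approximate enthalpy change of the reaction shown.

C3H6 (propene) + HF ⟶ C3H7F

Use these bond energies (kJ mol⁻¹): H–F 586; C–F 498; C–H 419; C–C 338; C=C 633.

ΔH ≈ −36 kJ

Bonds broken (reactants):
  C–C: 1 × 338 = 338
  C–H: 6 × 419 = 2514
  C=C: 1 × 633 = 633
  H–F: 1 × 586 = 586
  Σ(broken) = 4071 kJ
Bonds formed (products):
  C–C: 2 × 338 = 676
  C–F: 1 × 498 = 498
  C–H: 7 × 419 = 2933
  Σ(formed) = 4107 kJ
ΔH = Σ(broken) − Σ(formed) = 4071 − 4107 = −36 kJ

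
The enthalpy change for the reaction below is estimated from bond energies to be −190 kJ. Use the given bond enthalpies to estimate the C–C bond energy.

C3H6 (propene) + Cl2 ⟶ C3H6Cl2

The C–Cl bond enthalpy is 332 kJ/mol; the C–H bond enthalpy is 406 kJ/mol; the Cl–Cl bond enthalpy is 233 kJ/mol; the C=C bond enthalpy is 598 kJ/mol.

D(C–C) ≈ 357 kJ/mol

Let D be the C–C bond energy.
Σ(broken) = 1×D + 6×406 + 1×598 + 1×233 = 3267 + D
Σ(formed) = 2×D + 2×332 + 6×406 = 3100 + 2D
ΔH = Σ(broken) − Σ(formed) = (3267 + D) − (3100 + 2D) = +167 − D
Setting this equal to −190 kJ gives D = 357 kJ/mol.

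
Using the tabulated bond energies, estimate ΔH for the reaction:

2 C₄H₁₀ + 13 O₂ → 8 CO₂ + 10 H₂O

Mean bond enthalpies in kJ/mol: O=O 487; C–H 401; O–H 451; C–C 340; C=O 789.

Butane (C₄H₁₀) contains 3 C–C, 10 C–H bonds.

ΔH ≈ −5253 kJ

Bonds broken (reactants):
  C–C: 6 × 340 = 2040
  C–H: 20 × 401 = 8020
  O=O: 13 × 487 = 6331
  Σ(broken) = 16391 kJ
Bonds formed (products):
  C=O: 16 × 789 = 12624
  O–H: 20 × 451 = 9020
  Σ(formed) = 21644 kJ
ΔH = Σ(broken) − Σ(formed) = 16391 − 21644 = −5253 kJ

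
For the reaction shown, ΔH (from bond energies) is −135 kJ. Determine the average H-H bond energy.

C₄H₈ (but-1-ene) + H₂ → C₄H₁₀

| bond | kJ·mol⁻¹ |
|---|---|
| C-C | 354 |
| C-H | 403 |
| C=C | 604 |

Let D be the H-H bond energy.
Σ(broken) = 2×354 + 8×403 + 1×604 + 1×D = 4536 + D
Σ(formed) = 3×354 + 10×403 = 5092
ΔH = Σ(broken) − Σ(formed) = (4536 + D) − (5092) = −556 + D
Setting this equal to −135 kJ gives D = 421 kJ/mol.

D(H-H) ≈ 421 kJ/mol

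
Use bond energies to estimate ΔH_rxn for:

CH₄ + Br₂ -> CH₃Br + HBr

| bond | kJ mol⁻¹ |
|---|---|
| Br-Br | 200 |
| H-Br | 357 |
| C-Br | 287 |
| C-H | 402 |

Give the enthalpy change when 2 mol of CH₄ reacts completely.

ΔH = −84 kJ

Bonds broken (reactants):
  Br-Br: 1 × 200 = 200
  C-H: 4 × 402 = 1608
  Σ(broken) = 1808 kJ
Bonds formed (products):
  C-Br: 1 × 287 = 287
  C-H: 3 × 402 = 1206
  H-Br: 1 × 357 = 357
  Σ(formed) = 1850 kJ
ΔH = Σ(broken) − Σ(formed) = 1808 − 1850 = −42 kJ
For 2× the reaction as written: 2 × (−42) = −84 kJ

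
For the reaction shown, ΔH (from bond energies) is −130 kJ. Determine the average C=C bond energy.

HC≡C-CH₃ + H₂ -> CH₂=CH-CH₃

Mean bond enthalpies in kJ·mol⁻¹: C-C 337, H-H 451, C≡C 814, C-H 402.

D(C=C) ≈ 591 kJ/mol

Let D be the C=C bond energy.
Σ(broken) = 1×814 + 1×337 + 4×402 + 1×451 = 3210
Σ(formed) = 1×337 + 6×402 + 1×D = 2749 + D
ΔH = Σ(broken) − Σ(formed) = (3210) − (2749 + D) = +461 − D
Setting this equal to −130 kJ gives D = 591 kJ/mol.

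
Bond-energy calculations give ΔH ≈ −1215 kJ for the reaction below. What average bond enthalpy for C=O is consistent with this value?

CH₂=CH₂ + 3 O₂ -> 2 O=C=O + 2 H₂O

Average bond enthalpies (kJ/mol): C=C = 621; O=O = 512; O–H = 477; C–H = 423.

D(C=O) ≈ 789 kJ/mol

Let D be the C=O bond energy.
Σ(broken) = 4×423 + 1×621 + 3×512 = 3849
Σ(formed) = 4×D + 4×477 = 1908 + 4D
ΔH = Σ(broken) − Σ(formed) = (3849) − (1908 + 4D) = +1941 − 4D
Setting this equal to −1215 kJ gives 4D = 3156, so D = 789 kJ/mol.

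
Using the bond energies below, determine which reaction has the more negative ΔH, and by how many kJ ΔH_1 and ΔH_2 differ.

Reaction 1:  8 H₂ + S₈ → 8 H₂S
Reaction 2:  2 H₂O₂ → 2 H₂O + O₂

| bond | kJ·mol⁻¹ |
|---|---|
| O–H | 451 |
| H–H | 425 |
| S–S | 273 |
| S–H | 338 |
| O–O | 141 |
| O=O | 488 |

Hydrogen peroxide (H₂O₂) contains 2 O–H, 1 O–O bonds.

Reaction 2, by 382 kJ

Reaction 1:
  Bonds broken (reactants):
    H–H: 8 × 425 = 3400
    S–S: 8 × 273 = 2184
    Σ(broken) = 5584 kJ
  Bonds formed (products):
    S–H: 16 × 338 = 5408
    Σ(formed) = 5408 kJ
  ΔH_1 = 5584 − 5408 = +176 kJ
Reaction 2:
  Bonds broken (reactants):
    O–H: 4 × 451 = 1804
    O–O: 2 × 141 = 282
    Σ(broken) = 2086 kJ
  Bonds formed (products):
    O–H: 4 × 451 = 1804
    O=O: 1 × 488 = 488
    Σ(formed) = 2292 kJ
  ΔH_2 = 2086 − 2292 = −206 kJ
ΔH_1 − ΔH_2 = +382 kJ, so reaction 2 has the more negative ΔH; |ΔH_1 − ΔH_2| = 382 kJ.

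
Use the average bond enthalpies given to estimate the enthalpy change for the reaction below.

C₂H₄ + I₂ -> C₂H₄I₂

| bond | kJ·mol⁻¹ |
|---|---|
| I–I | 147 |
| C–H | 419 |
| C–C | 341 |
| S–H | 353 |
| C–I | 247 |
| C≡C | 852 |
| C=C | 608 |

Bonds broken (reactants):
  C–H: 4 × 419 = 1676
  C=C: 1 × 608 = 608
  I–I: 1 × 147 = 147
  Σ(broken) = 2431 kJ
Bonds formed (products):
  C–C: 1 × 341 = 341
  C–H: 4 × 419 = 1676
  C–I: 2 × 247 = 494
  Σ(formed) = 2511 kJ
ΔH = Σ(broken) − Σ(formed) = 2431 − 2511 = −80 kJ

ΔH ≈ −80 kJ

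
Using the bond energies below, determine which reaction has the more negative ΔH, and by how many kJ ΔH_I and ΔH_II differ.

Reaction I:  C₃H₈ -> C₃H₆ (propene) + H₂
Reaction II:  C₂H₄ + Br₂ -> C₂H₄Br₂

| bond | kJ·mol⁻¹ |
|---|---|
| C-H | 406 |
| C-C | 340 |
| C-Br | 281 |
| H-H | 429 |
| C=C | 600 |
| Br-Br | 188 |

Reaction II, by 237 kJ

Reaction I:
  Bonds broken (reactants):
    C-C: 2 × 340 = 680
    C-H: 8 × 406 = 3248
    Σ(broken) = 3928 kJ
  Bonds formed (products):
    C-C: 1 × 340 = 340
    C-H: 6 × 406 = 2436
    C=C: 1 × 600 = 600
    H-H: 1 × 429 = 429
    Σ(formed) = 3805 kJ
  ΔH_I = 3928 − 3805 = +123 kJ
Reaction II:
  Bonds broken (reactants):
    Br-Br: 1 × 188 = 188
    C-H: 4 × 406 = 1624
    C=C: 1 × 600 = 600
    Σ(broken) = 2412 kJ
  Bonds formed (products):
    C-Br: 2 × 281 = 562
    C-C: 1 × 340 = 340
    C-H: 4 × 406 = 1624
    Σ(formed) = 2526 kJ
  ΔH_II = 2412 − 2526 = −114 kJ
ΔH_I − ΔH_II = +237 kJ, so reaction II has the more negative ΔH; |ΔH_I − ΔH_II| = 237 kJ.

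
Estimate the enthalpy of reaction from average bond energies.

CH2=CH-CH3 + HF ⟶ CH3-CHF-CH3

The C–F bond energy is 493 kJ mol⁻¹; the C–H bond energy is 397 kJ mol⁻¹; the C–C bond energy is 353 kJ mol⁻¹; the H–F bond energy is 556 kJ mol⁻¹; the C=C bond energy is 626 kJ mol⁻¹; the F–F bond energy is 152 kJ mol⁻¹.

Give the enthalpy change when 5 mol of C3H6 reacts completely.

ΔH = −305 kJ

Bonds broken (reactants):
  C–C: 1 × 353 = 353
  C–H: 6 × 397 = 2382
  C=C: 1 × 626 = 626
  H–F: 1 × 556 = 556
  Σ(broken) = 3917 kJ
Bonds formed (products):
  C–C: 2 × 353 = 706
  C–F: 1 × 493 = 493
  C–H: 7 × 397 = 2779
  Σ(formed) = 3978 kJ
ΔH = Σ(broken) − Σ(formed) = 3917 − 3978 = −61 kJ
For 5× the reaction as written: 5 × (−61) = −305 kJ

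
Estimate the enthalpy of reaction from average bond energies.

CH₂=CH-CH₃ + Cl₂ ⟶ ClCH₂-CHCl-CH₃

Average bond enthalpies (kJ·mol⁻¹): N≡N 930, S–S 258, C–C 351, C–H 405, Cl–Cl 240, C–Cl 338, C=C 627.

Bonds broken (reactants):
  C–C: 1 × 351 = 351
  C–H: 6 × 405 = 2430
  C=C: 1 × 627 = 627
  Cl–Cl: 1 × 240 = 240
  Σ(broken) = 3648 kJ
Bonds formed (products):
  C–C: 2 × 351 = 702
  C–Cl: 2 × 338 = 676
  C–H: 6 × 405 = 2430
  Σ(formed) = 3808 kJ
ΔH = Σ(broken) − Σ(formed) = 3648 − 3808 = −160 kJ

ΔH ≈ −160 kJ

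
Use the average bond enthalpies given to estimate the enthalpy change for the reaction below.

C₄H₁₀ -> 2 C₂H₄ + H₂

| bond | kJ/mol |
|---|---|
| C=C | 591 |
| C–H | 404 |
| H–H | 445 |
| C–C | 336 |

Bonds broken (reactants):
  C–C: 3 × 336 = 1008
  C–H: 10 × 404 = 4040
  Σ(broken) = 5048 kJ
Bonds formed (products):
  C–H: 8 × 404 = 3232
  C=C: 2 × 591 = 1182
  H–H: 1 × 445 = 445
  Σ(formed) = 4859 kJ
ΔH = Σ(broken) − Σ(formed) = 5048 − 4859 = +189 kJ

ΔH ≈ +189 kJ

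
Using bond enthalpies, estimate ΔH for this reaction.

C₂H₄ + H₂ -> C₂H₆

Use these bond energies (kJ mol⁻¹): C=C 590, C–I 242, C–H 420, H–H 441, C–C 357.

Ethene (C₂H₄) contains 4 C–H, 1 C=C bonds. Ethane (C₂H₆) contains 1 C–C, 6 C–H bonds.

ΔH ≈ −166 kJ

Bonds broken (reactants):
  C–H: 4 × 420 = 1680
  C=C: 1 × 590 = 590
  H–H: 1 × 441 = 441
  Σ(broken) = 2711 kJ
Bonds formed (products):
  C–C: 1 × 357 = 357
  C–H: 6 × 420 = 2520
  Σ(formed) = 2877 kJ
ΔH = Σ(broken) − Σ(formed) = 2711 − 2877 = −166 kJ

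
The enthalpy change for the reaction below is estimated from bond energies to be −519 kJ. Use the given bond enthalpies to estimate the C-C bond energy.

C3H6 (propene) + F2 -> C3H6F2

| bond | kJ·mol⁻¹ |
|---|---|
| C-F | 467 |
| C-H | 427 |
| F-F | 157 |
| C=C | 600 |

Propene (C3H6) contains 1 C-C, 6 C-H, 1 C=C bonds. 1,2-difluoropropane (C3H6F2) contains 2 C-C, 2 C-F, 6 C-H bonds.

D(C-C) ≈ 342 kJ/mol

Let D be the C-C bond energy.
Σ(broken) = 1×D + 6×427 + 1×600 + 1×157 = 3319 + D
Σ(formed) = 2×D + 2×467 + 6×427 = 3496 + 2D
ΔH = Σ(broken) − Σ(formed) = (3319 + D) − (3496 + 2D) = −177 − D
Setting this equal to −519 kJ gives D = 342 kJ/mol.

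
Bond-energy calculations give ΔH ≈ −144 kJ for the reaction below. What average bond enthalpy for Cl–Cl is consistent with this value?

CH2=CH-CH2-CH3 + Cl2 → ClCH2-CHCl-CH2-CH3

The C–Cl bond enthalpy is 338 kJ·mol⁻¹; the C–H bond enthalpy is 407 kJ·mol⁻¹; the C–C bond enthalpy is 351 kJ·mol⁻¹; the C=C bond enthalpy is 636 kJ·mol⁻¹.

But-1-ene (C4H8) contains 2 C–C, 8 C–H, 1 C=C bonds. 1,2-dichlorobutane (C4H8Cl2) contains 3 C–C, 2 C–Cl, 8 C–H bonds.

D(Cl–Cl) ≈ 247 kJ/mol

Let D be the Cl–Cl bond energy.
Σ(broken) = 2×351 + 8×407 + 1×636 + 1×D = 4594 + D
Σ(formed) = 3×351 + 2×338 + 8×407 = 4985
ΔH = Σ(broken) − Σ(formed) = (4594 + D) − (4985) = −391 + D
Setting this equal to −144 kJ gives D = 247 kJ/mol.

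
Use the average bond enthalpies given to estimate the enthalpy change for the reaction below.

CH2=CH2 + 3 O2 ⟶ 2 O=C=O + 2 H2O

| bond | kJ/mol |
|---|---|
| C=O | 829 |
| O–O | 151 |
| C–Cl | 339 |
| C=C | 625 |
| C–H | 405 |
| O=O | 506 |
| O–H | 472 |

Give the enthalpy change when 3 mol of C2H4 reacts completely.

Bonds broken (reactants):
  C–H: 4 × 405 = 1620
  C=C: 1 × 625 = 625
  O=O: 3 × 506 = 1518
  Σ(broken) = 3763 kJ
Bonds formed (products):
  C=O: 4 × 829 = 3316
  O–H: 4 × 472 = 1888
  Σ(formed) = 5204 kJ
ΔH = Σ(broken) − Σ(formed) = 3763 − 5204 = −1441 kJ
For 3× the reaction as written: 3 × (−1441) = −4323 kJ

ΔH = −4323 kJ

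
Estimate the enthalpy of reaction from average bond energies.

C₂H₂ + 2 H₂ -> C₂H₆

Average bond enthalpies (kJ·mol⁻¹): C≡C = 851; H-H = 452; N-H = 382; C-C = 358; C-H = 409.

ΔH ≈ −239 kJ

Bonds broken (reactants):
  C≡C: 1 × 851 = 851
  C-H: 2 × 409 = 818
  H-H: 2 × 452 = 904
  Σ(broken) = 2573 kJ
Bonds formed (products):
  C-C: 1 × 358 = 358
  C-H: 6 × 409 = 2454
  Σ(formed) = 2812 kJ
ΔH = Σ(broken) − Σ(formed) = 2573 − 2812 = −239 kJ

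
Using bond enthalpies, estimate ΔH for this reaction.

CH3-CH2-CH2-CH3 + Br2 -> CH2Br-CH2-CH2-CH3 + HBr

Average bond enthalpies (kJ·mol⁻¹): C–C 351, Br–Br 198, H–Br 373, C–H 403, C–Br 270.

ΔH ≈ −42 kJ

Bonds broken (reactants):
  Br–Br: 1 × 198 = 198
  C–C: 3 × 351 = 1053
  C–H: 10 × 403 = 4030
  Σ(broken) = 5281 kJ
Bonds formed (products):
  C–Br: 1 × 270 = 270
  C–C: 3 × 351 = 1053
  C–H: 9 × 403 = 3627
  H–Br: 1 × 373 = 373
  Σ(formed) = 5323 kJ
ΔH = Σ(broken) − Σ(formed) = 5281 − 5323 = −42 kJ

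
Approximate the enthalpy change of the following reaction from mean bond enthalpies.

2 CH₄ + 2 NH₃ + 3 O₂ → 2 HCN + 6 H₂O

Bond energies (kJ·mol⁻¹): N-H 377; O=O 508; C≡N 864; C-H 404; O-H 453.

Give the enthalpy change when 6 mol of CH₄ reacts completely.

Bonds broken (reactants):
  C-H: 8 × 404 = 3232
  N-H: 6 × 377 = 2262
  O=O: 3 × 508 = 1524
  Σ(broken) = 7018 kJ
Bonds formed (products):
  C≡N: 2 × 864 = 1728
  C-H: 2 × 404 = 808
  O-H: 12 × 453 = 5436
  Σ(formed) = 7972 kJ
ΔH = Σ(broken) − Σ(formed) = 7018 − 7972 = −954 kJ
For 3× the reaction as written: 3 × (−954) = −2862 kJ

ΔH = −2862 kJ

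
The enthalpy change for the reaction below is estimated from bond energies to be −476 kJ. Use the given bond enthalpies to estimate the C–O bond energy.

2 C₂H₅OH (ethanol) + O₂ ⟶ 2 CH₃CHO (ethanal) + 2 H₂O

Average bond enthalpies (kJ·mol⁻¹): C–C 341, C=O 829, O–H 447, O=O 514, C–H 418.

D(C–O) ≈ 363 kJ/mol

Let D be the C–O bond energy.
Σ(broken) = 2×341 + 10×418 + 2×D + 2×447 + 1×514 = 6270 + 2D
Σ(formed) = 2×341 + 8×418 + 2×829 + 4×447 = 7472
ΔH = Σ(broken) − Σ(formed) = (6270 + 2D) − (7472) = −1202 + 2D
Setting this equal to −476 kJ gives 2D = 726, so D = 363 kJ/mol.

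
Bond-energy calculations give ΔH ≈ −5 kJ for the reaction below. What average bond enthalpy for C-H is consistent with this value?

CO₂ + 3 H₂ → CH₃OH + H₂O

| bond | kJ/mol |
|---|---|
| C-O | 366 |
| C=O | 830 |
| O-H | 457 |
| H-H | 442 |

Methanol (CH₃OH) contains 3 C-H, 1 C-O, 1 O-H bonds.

Let D be the C-H bond energy.
Σ(broken) = 2×830 + 3×442 = 2986
Σ(formed) = 3×D + 1×366 + 3×457 = 1737 + 3D
ΔH = Σ(broken) − Σ(formed) = (2986) − (1737 + 3D) = +1249 − 3D
Setting this equal to −5 kJ gives 3D = 1254, so D = 418 kJ/mol.

D(C-H) ≈ 418 kJ/mol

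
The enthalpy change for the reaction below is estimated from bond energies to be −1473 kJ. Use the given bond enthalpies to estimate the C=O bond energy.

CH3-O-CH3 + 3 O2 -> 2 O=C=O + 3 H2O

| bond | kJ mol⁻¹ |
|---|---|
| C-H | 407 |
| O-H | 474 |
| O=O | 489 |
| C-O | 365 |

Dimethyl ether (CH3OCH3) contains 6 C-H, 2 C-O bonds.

D(C=O) ≈ 817 kJ/mol

Let D be the C=O bond energy.
Σ(broken) = 6×407 + 2×365 + 3×489 = 4639
Σ(formed) = 4×D + 6×474 = 2844 + 4D
ΔH = Σ(broken) − Σ(formed) = (4639) − (2844 + 4D) = +1795 − 4D
Setting this equal to −1473 kJ gives 4D = 3268, so D = 817 kJ/mol.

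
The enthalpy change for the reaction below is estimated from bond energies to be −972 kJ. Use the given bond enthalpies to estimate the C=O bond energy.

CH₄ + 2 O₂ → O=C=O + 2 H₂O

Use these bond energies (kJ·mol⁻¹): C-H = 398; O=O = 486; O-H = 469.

D(C=O) ≈ 830 kJ/mol

Let D be the C=O bond energy.
Σ(broken) = 4×398 + 2×486 = 2564
Σ(formed) = 2×D + 4×469 = 1876 + 2D
ΔH = Σ(broken) − Σ(formed) = (2564) − (1876 + 2D) = +688 − 2D
Setting this equal to −972 kJ gives 2D = 1660, so D = 830 kJ/mol.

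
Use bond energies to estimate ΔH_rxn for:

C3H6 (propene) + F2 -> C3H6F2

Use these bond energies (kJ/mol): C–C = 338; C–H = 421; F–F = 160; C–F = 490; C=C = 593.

Bonds broken (reactants):
  C–C: 1 × 338 = 338
  C–H: 6 × 421 = 2526
  C=C: 1 × 593 = 593
  F–F: 1 × 160 = 160
  Σ(broken) = 3617 kJ
Bonds formed (products):
  C–C: 2 × 338 = 676
  C–F: 2 × 490 = 980
  C–H: 6 × 421 = 2526
  Σ(formed) = 4182 kJ
ΔH = Σ(broken) − Σ(formed) = 3617 − 4182 = −565 kJ

ΔH ≈ −565 kJ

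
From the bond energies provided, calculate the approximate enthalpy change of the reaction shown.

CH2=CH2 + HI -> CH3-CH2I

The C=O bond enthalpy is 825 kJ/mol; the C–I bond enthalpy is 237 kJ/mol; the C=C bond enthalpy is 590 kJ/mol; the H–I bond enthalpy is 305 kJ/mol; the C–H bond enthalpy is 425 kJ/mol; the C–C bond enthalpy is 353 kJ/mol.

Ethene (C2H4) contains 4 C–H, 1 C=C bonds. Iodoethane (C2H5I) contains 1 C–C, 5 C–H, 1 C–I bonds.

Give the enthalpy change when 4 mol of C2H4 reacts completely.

Bonds broken (reactants):
  C–H: 4 × 425 = 1700
  C=C: 1 × 590 = 590
  H–I: 1 × 305 = 305
  Σ(broken) = 2595 kJ
Bonds formed (products):
  C–C: 1 × 353 = 353
  C–H: 5 × 425 = 2125
  C–I: 1 × 237 = 237
  Σ(formed) = 2715 kJ
ΔH = Σ(broken) − Σ(formed) = 2595 − 2715 = −120 kJ
For 4× the reaction as written: 4 × (−120) = −480 kJ

ΔH = −480 kJ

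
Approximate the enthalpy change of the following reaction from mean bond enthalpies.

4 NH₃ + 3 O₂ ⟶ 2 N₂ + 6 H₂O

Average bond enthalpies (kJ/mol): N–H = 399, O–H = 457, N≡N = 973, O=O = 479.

ΔH ≈ −1205 kJ

Bonds broken (reactants):
  N–H: 12 × 399 = 4788
  O=O: 3 × 479 = 1437
  Σ(broken) = 6225 kJ
Bonds formed (products):
  N≡N: 2 × 973 = 1946
  O–H: 12 × 457 = 5484
  Σ(formed) = 7430 kJ
ΔH = Σ(broken) − Σ(formed) = 6225 − 7430 = −1205 kJ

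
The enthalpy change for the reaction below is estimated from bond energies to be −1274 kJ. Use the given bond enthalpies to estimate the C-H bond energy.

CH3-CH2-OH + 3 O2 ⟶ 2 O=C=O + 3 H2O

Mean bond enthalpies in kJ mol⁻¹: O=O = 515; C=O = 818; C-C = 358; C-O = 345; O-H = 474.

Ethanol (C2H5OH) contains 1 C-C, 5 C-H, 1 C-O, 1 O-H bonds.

Let D be the C-H bond energy.
Σ(broken) = 1×358 + 5×D + 1×345 + 1×474 + 3×515 = 2722 + 5D
Σ(formed) = 4×818 + 6×474 = 6116
ΔH = Σ(broken) − Σ(formed) = (2722 + 5D) − (6116) = −3394 + 5D
Setting this equal to −1274 kJ gives 5D = 2120, so D = 424 kJ/mol.

D(C-H) ≈ 424 kJ/mol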